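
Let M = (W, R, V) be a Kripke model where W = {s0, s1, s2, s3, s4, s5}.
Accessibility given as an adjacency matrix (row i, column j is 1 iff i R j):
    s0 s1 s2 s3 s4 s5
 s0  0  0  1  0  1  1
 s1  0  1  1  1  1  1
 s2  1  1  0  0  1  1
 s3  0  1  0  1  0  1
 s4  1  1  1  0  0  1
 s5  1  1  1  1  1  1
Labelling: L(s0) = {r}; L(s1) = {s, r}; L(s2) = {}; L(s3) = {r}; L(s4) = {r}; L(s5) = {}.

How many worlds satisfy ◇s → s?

Let φ = ◇s → s. Evaluate φ at each world:
  s0 (successors {s2, s4, s5}): φ is true.
  s1 (successors {s1, s2, s3, s4, s5}): φ is true.
  s2 (successors {s0, s1, s4, s5}): φ is false.
  s3 (successors {s1, s3, s5}): φ is false.
  s4 (successors {s0, s1, s2, s5}): φ is false.
  s5 (successors {s0, s1, s2, s3, s4, s5}): φ is false.
For instance, at s2:
  At s2: ◇s is true, s is false, so ◇s → s is false.
    At s2: ◇s requires s at some successor in {s0, s1, s4, s5}.
      s holds at s1, so ◇s is true at s2.
Satisfying worlds: {s0, s1}

2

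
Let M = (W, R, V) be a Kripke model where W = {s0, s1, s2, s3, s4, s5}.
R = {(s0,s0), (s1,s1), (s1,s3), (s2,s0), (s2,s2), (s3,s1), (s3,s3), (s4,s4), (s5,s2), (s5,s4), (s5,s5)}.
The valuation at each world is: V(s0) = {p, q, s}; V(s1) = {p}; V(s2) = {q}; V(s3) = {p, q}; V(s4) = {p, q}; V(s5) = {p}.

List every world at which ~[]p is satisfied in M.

s2, s5

Recall that []ψ holds at a world iff ψ holds at every accessible world, and <>ψ holds iff ψ holds at some accessible world.
Let φ = ~[]p. Evaluate φ at each world:
  s0 (successors {s0}): φ is false.
  s1 (successors {s1, s3}): φ is false.
  s2 (successors {s0, s2}): φ is true.
  s3 (successors {s1, s3}): φ is false.
  s4 (successors {s4}): φ is false.
  s5 (successors {s2, s4, s5}): φ is true.
For instance, at s1:
  At s1: []p is true, so ~[]p is false.
    At s1: []p requires p at every successor {s1, s3}.
      At s1: p is true.
      At s3: p is true.
    So []p is true at s1.
Satisfying worlds: {s2, s5}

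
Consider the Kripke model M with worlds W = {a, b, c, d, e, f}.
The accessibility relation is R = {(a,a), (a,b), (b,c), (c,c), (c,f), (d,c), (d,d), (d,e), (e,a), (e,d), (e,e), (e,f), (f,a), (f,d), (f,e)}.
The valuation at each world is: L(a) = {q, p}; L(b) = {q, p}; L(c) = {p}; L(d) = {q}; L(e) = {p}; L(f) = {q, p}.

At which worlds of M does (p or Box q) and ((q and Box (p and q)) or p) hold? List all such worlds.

Let φ = (p or Box q) and ((q and Box (p and q)) or p). Evaluate φ at each world:
  a (successors {a, b}): φ is true.
  b (successors {c}): φ is true.
  c (successors {c, f}): φ is true.
  d (successors {c, d, e}): φ is false.
  e (successors {a, d, e, f}): φ is true.
  f (successors {a, d, e}): φ is true.
For instance, at e:
  At e: p or Box q is true, (q and Box (p and q)) or p is true, so (p or Box q) and ((q and Box (p and q)) or p) is true.
    At e: p is true, Box q is false, so p or Box q is true.
      At e: Box q requires q at every successor {a, d, e, f}.
        q fails at e, so Box q is false at e.
    At e: q and Box (p and q) is false, p is true, so (q and Box (p and q)) or p is true.
      At e: q is false, Box (p and q) is false, so q and Box (p and q) is false.
Satisfying worlds: {a, b, c, e, f}

a, b, c, e, f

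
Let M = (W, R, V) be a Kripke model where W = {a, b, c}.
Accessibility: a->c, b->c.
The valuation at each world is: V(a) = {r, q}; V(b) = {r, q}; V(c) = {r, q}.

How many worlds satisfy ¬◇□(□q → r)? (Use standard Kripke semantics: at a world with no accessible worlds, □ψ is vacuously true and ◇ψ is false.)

Recall that □ψ holds at a world iff ψ holds at every accessible world, and ◇ψ holds iff ψ holds at some accessible world.
Let φ = ¬◇□(□q → r). Evaluate φ at each world:
  a (successors {c}): φ is false.
  b (successors {c}): φ is false.
  c (successors ∅): φ is true.
For instance, at b:
  At b: ◇□(□q → r) is true, so ¬◇□(□q → r) is false.
    At b: ◇□(□q → r) requires □(□q → r) at some successor in {c}.
      □(□q → r) holds at c, so ◇□(□q → r) is true at b.
Satisfying worlds: {c}

1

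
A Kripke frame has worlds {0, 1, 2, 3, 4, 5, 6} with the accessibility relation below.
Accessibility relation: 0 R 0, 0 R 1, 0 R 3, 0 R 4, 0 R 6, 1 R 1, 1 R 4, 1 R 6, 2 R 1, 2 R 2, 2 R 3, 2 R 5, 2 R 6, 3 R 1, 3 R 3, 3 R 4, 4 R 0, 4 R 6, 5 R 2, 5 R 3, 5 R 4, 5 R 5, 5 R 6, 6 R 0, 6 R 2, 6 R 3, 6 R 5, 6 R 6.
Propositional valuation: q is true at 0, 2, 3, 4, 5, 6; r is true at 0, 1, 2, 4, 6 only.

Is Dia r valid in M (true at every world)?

Yes

Recall that Dia ψ holds at a world iff ψ holds at some accessible world.
Let φ = Dia r. Evaluate φ at each world:
  0 (successors {0, 1, 3, 4, 6}): φ is true.
  1 (successors {1, 4, 6}): φ is true.
  2 (successors {1, 2, 3, 5, 6}): φ is true.
  3 (successors {1, 3, 4}): φ is true.
  4 (successors {0, 6}): φ is true.
  5 (successors {2, 3, 4, 5, 6}): φ is true.
  6 (successors {0, 2, 3, 5, 6}): φ is true.
For instance, at 1:
  At 1: Dia r requires r at some successor in {1, 4, 6}.
    r holds at 1, so Dia r is true at 1.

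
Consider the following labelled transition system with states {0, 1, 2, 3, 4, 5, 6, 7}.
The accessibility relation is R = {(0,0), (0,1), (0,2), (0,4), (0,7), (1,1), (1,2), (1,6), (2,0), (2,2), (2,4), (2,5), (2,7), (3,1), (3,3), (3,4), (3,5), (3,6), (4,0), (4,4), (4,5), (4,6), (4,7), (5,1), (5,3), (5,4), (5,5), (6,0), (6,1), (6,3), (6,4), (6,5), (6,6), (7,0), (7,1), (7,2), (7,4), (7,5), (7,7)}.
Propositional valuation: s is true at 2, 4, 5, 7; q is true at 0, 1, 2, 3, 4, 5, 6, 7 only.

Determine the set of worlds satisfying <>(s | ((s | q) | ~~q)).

0, 1, 2, 3, 4, 5, 6, 7

Let φ = <>(s | ((s | q) | ~~q)). Evaluate φ at each world:
  0 (successors {0, 1, 2, 4, 7}): φ is true.
  1 (successors {1, 2, 6}): φ is true.
  2 (successors {0, 2, 4, 5, 7}): φ is true.
  3 (successors {1, 3, 4, 5, 6}): φ is true.
  4 (successors {0, 4, 5, 6, 7}): φ is true.
  5 (successors {1, 3, 4, 5}): φ is true.
  6 (successors {0, 1, 3, 4, 5, 6}): φ is true.
  7 (successors {0, 1, 2, 4, 5, 7}): φ is true.
For instance, at 3:
  At 3: <>(s | ((s | q) | ~~q)) requires s | ((s | q) | ~~q) at some successor in {1, 3, 4, 5, 6}.
    s | ((s | q) | ~~q) holds at 1, so <>(s | ((s | q) | ~~q)) is true at 3.
Satisfying worlds: {0, 1, 2, 3, 4, 5, 6, 7}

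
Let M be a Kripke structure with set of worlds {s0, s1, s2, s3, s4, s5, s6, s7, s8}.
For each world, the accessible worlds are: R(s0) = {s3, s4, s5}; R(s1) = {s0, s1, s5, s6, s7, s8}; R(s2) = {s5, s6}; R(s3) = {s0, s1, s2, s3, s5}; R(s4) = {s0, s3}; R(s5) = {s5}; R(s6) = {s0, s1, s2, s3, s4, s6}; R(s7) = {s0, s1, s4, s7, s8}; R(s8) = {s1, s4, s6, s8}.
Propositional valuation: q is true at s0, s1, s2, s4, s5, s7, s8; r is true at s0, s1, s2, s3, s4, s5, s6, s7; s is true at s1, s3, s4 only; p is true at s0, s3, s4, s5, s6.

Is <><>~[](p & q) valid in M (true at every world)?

Let φ = <><>~[](p & q). Evaluate φ at each world:
  s0 (successors {s3, s4, s5}): φ is true.
  s1 (successors {s0, s1, s5, s6, s7, s8}): φ is true.
  s2 (successors {s5, s6}): φ is true.
  s3 (successors {s0, s1, s2, s3, s5}): φ is true.
  s4 (successors {s0, s3}): φ is true.
  s5 (successors {s5}): φ is false.
  s6 (successors {s0, s1, s2, s3, s4, s6}): φ is true.
  s7 (successors {s0, s1, s4, s7, s8}): φ is true.
  s8 (successors {s1, s4, s6, s8}): φ is true.
Detail at s5 (counterexample):
  At s5: <><>~[](p & q) requires <>~[](p & q) at some successor in {s5}.
    At s5: <>~[](p & q) is false.
  So <><>~[](p & q) is false at s5.

No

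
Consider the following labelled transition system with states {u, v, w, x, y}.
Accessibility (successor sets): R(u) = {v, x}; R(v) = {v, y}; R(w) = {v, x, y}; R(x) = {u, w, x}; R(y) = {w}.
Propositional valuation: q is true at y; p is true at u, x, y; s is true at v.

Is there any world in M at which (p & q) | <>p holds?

Yes

Let φ = (p & q) | <>p. Evaluate φ at each world:
  u (successors {v, x}): φ is true.
  v (successors {v, y}): φ is true.
  w (successors {v, x, y}): φ is true.
  x (successors {u, w, x}): φ is true.
  y (successors {w}): φ is true.
Detail at u (witness):
  At u: p & q is false, <>p is true, so (p & q) | <>p is true.
    At u: <>p requires p at some successor in {v, x}.
      p holds at x, so <>p is true at u.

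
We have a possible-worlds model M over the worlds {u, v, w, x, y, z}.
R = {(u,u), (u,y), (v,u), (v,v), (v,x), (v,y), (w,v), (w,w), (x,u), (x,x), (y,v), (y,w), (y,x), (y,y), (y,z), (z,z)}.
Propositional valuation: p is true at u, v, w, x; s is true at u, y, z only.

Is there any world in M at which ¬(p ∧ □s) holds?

Recall that □ψ holds at a world iff ψ holds at every accessible world, and ◇ψ holds iff ψ holds at some accessible world.
Let φ = ¬(p ∧ □s). Evaluate φ at each world:
  u (successors {u, y}): φ is false.
  v (successors {u, v, x, y}): φ is true.
  w (successors {v, w}): φ is true.
  x (successors {u, x}): φ is true.
  y (successors {v, w, x, y, z}): φ is true.
  z (successors {z}): φ is true.
Detail at v (witness):
  At v: p ∧ □s is false, so ¬(p ∧ □s) is true.
    At v: p is true, □s is false, so p ∧ □s is false.
      At v: □s requires s at every successor {u, v, x, y}.
        s fails at v, so □s is false at v.

Yes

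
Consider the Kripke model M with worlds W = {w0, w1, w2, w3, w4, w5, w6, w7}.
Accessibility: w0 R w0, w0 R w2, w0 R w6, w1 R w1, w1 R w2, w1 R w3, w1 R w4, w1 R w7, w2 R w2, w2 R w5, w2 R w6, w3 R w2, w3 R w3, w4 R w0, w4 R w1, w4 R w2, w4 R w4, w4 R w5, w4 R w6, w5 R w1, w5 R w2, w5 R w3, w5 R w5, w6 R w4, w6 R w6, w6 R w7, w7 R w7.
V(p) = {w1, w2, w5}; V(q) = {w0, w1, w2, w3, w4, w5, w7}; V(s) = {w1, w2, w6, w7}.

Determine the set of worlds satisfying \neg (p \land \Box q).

w0, w2, w3, w4, w6, w7

Let φ = \neg (p \land \Box q). Evaluate φ at each world:
  w0 (successors {w0, w2, w6}): φ is true.
  w1 (successors {w1, w2, w3, w4, w7}): φ is false.
  w2 (successors {w2, w5, w6}): φ is true.
  w3 (successors {w2, w3}): φ is true.
  w4 (successors {w0, w1, w2, w4, w5, w6}): φ is true.
  w5 (successors {w1, w2, w3, w5}): φ is false.
  w6 (successors {w4, w6, w7}): φ is true.
  w7 (successors {w7}): φ is true.
For instance, at w5:
  At w5: p \land \Box q is true, so \neg (p \land \Box q) is false.
    At w5: p is true, \Box q is true, so p \land \Box q is true.
      At w5: \Box q requires q at every successor {w1, w2, w3, w5}.
        At w1: q is true.
        At w2: q is true.
        At w3: q is true.
        At w5: q is true.
      So \Box q is true at w5.
Satisfying worlds: {w0, w2, w3, w4, w6, w7}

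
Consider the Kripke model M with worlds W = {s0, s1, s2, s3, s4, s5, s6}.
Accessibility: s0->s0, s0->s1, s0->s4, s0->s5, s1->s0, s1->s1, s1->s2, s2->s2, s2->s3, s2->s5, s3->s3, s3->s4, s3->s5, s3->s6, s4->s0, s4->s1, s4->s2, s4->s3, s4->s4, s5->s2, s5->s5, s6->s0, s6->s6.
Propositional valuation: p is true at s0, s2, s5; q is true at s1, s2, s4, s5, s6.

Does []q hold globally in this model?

Let φ = []q. Evaluate φ at each world:
  s0 (successors {s0, s1, s4, s5}): φ is false.
  s1 (successors {s0, s1, s2}): φ is false.
  s2 (successors {s2, s3, s5}): φ is false.
  s3 (successors {s3, s4, s5, s6}): φ is false.
  s4 (successors {s0, s1, s2, s3, s4}): φ is false.
  s5 (successors {s2, s5}): φ is true.
  s6 (successors {s0, s6}): φ is false.
Detail at s0 (counterexample):
  At s0: []q requires q at every successor {s0, s1, s4, s5}.
    q fails at s0, so []q is false at s0.

No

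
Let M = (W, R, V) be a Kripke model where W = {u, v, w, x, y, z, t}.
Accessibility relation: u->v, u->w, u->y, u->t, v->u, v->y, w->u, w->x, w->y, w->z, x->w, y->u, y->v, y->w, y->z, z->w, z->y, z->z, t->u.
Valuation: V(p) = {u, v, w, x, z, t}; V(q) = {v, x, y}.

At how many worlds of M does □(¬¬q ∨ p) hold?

7

Recall that □ψ holds at a world iff ψ holds at every accessible world, and ◇ψ holds iff ψ holds at some accessible world.
Let φ = □(¬¬q ∨ p). Evaluate φ at each world:
  u (successors {v, w, y, t}): φ is true.
  v (successors {u, y}): φ is true.
  w (successors {u, x, y, z}): φ is true.
  x (successors {w}): φ is true.
  y (successors {u, v, w, z}): φ is true.
  z (successors {w, y, z}): φ is true.
  t (successors {u}): φ is true.
For instance, at z:
  At z: □(¬¬q ∨ p) requires ¬¬q ∨ p at every successor {w, y, z}.
    At w: ¬¬q ∨ p is true.
    At y: ¬¬q ∨ p is true.
    At z: ¬¬q ∨ p is true.
  So □(¬¬q ∨ p) is true at z.
Satisfying worlds: {u, v, w, x, y, z, t}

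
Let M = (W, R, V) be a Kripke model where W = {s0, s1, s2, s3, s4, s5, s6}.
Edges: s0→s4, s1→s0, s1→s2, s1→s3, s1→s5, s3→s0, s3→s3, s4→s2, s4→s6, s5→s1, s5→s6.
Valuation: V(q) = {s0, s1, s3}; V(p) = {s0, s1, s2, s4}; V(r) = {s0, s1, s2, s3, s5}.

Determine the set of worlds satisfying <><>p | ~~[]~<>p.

s0, s1, s2, s3, s4, s5, s6

Recall that []ψ holds at a world iff ψ holds at every accessible world, and <>ψ holds iff ψ holds at some accessible world.
Let φ = <><>p | ~~[]~<>p. Evaluate φ at each world:
  s0 (successors {s4}): φ is true.
  s1 (successors {s0, s2, s3, s5}): φ is true.
  s2 (successors ∅): φ is true.
  s3 (successors {s0, s3}): φ is true.
  s4 (successors {s2, s6}): φ is true.
  s5 (successors {s1, s6}): φ is true.
  s6 (successors ∅): φ is true.
For instance, at s4:
  At s4: <><>p is false, ~~[]~<>p is true, so <><>p | ~~[]~<>p is true.
    At s4: <><>p requires <>p at some successor in {s2, s6}.
      At s2: <>p is false.
      At s6: <>p is false.
    So <><>p is false at s4.
    At s4: ~[]~<>p is false, so ~~[]~<>p is true.
      At s4: []~<>p is true, so ~[]~<>p is false.
Satisfying worlds: {s0, s1, s2, s3, s4, s5, s6}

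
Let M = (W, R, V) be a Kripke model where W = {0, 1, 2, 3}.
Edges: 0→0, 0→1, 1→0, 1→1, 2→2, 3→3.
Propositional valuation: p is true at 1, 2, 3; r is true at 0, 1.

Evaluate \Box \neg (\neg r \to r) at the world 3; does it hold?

Yes

At 3: \Box \neg (\neg r \to r) requires \neg (\neg r \to r) at every successor {3}.
  At 3: \neg (\neg r \to r) is true.
So \Box \neg (\neg r \to r) is true at 3.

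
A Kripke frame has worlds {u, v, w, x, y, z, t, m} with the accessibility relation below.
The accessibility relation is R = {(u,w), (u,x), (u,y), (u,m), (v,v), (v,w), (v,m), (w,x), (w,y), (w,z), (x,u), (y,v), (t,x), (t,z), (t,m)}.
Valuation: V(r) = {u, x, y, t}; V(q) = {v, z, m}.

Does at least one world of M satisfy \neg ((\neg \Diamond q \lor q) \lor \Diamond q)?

Let φ = \neg ((\neg \Diamond q \lor q) \lor \Diamond q). Evaluate φ at each world:
  u (successors {w, x, y, m}): φ is false.
  v (successors {v, w, m}): φ is false.
  w (successors {x, y, z}): φ is false.
  x (successors {u}): φ is false.
  y (successors {v}): φ is false.
  z (successors ∅): φ is false.
  t (successors {x, z, m}): φ is false.
  m (successors ∅): φ is false.
For instance, at x:
  At x: (\neg \Diamond q \lor q) \lor \Diamond q is true, so \neg ((\neg \Diamond q \lor q) \lor \Diamond q) is false.
    At x: \neg \Diamond q \lor q is true, \Diamond q is false, so (\neg \Diamond q \lor q) \lor \Diamond q is true.
      At x: \neg \Diamond q is true, q is false, so \neg \Diamond q \lor q is true.
      At x: \Diamond q requires q at some successor in {u}.
        At u: q is false.
      So \Diamond q is false at x.

No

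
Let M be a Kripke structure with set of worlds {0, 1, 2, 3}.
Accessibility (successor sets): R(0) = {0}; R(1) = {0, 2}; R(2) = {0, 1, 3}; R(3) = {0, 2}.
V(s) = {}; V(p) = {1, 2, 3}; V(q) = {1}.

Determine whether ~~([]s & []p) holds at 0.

No

At 0: ~([]s & []p) is true, so ~~([]s & []p) is false.
  At 0: []s & []p is false, so ~([]s & []p) is true.
    At 0: []s is false, []p is false, so []s & []p is false.
      At 0: []s requires s at every successor {0}.
        s fails at 0, so []s is false at 0.
      At 0: []p requires p at every successor {0}.
        p fails at 0, so []p is false at 0.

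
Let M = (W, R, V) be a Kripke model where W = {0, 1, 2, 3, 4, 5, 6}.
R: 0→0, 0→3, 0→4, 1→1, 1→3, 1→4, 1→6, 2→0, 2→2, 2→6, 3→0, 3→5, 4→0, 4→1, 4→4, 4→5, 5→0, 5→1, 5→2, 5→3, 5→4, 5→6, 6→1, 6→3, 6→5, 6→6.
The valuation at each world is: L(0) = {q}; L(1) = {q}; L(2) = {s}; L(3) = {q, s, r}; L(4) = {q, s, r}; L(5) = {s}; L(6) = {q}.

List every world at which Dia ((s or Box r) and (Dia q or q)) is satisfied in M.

0, 1, 2, 3, 4, 5, 6

Let φ = Dia ((s or Box r) and (Dia q or q)). Evaluate φ at each world:
  0 (successors {0, 3, 4}): φ is true.
  1 (successors {1, 3, 4, 6}): φ is true.
  2 (successors {0, 2, 6}): φ is true.
  3 (successors {0, 5}): φ is true.
  4 (successors {0, 1, 4, 5}): φ is true.
  5 (successors {0, 1, 2, 3, 4, 6}): φ is true.
  6 (successors {1, 3, 5, 6}): φ is true.
For instance, at 5:
  At 5: Dia ((s or Box r) and (Dia q or q)) requires (s or Box r) and (Dia q or q) at some successor in {0, 1, 2, 3, 4, 6}.
    (s or Box r) and (Dia q or q) holds at 2, so Dia ((s or Box r) and (Dia q or q)) is true at 5.
      At 2: s or Box r is true, Dia q or q is true, so (s or Box r) and (Dia q or q) is true.
Satisfying worlds: {0, 1, 2, 3, 4, 5, 6}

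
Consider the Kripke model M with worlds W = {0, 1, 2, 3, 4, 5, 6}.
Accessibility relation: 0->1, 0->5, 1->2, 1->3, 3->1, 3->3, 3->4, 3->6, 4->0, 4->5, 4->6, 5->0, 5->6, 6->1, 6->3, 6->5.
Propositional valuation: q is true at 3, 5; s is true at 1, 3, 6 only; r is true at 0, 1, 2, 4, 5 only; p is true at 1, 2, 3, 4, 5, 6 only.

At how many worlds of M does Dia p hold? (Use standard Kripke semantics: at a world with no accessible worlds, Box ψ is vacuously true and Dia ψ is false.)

6

Recall that Dia ψ holds at a world iff ψ holds at some accessible world.
Let φ = Dia p. Evaluate φ at each world:
  0 (successors {1, 5}): φ is true.
  1 (successors {2, 3}): φ is true.
  2 (successors ∅): φ is false.
  3 (successors {1, 3, 4, 6}): φ is true.
  4 (successors {0, 5, 6}): φ is true.
  5 (successors {0, 6}): φ is true.
  6 (successors {1, 3, 5}): φ is true.
For instance, at 0:
  At 0: Dia p requires p at some successor in {1, 5}.
    p holds at 1, so Dia p is true at 0.
Satisfying worlds: {0, 1, 3, 4, 5, 6}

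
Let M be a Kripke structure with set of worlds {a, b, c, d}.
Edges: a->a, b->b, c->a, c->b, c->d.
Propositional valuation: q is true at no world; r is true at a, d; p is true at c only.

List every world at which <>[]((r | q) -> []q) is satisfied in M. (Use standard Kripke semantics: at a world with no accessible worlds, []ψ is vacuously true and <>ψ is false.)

b, c

Let φ = <>[]((r | q) -> []q). Evaluate φ at each world:
  a (successors {a}): φ is false.
  b (successors {b}): φ is true.
  c (successors {a, b, d}): φ is true.
  d (successors ∅): φ is false.
For instance, at a:
  At a: <>[]((r | q) -> []q) requires []((r | q) -> []q) at some successor in {a}.
    At a: []((r | q) -> []q) is false.
  So <>[]((r | q) -> []q) is false at a.
Satisfying worlds: {b, c}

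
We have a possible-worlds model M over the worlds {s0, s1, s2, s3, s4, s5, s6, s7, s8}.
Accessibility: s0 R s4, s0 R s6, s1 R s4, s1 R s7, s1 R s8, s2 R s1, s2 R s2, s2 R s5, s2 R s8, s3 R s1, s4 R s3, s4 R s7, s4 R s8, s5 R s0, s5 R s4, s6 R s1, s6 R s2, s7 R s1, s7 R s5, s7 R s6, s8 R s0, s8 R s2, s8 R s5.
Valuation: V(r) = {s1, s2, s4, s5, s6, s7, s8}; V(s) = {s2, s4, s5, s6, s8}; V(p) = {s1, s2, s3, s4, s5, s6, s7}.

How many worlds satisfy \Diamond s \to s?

6

Let φ = \Diamond s \to s. Evaluate φ at each world:
  s0 (successors {s4, s6}): φ is false.
  s1 (successors {s4, s7, s8}): φ is false.
  s2 (successors {s1, s2, s5, s8}): φ is true.
  s3 (successors {s1}): φ is true.
  s4 (successors {s3, s7, s8}): φ is true.
  s5 (successors {s0, s4}): φ is true.
  s6 (successors {s1, s2}): φ is true.
  s7 (successors {s1, s5, s6}): φ is false.
  s8 (successors {s0, s2, s5}): φ is true.
For instance, at s1:
  At s1: \Diamond s is true, s is false, so \Diamond s \to s is false.
    At s1: \Diamond s requires s at some successor in {s4, s7, s8}.
      s holds at s4, so \Diamond s is true at s1.
Satisfying worlds: {s2, s3, s4, s5, s6, s8}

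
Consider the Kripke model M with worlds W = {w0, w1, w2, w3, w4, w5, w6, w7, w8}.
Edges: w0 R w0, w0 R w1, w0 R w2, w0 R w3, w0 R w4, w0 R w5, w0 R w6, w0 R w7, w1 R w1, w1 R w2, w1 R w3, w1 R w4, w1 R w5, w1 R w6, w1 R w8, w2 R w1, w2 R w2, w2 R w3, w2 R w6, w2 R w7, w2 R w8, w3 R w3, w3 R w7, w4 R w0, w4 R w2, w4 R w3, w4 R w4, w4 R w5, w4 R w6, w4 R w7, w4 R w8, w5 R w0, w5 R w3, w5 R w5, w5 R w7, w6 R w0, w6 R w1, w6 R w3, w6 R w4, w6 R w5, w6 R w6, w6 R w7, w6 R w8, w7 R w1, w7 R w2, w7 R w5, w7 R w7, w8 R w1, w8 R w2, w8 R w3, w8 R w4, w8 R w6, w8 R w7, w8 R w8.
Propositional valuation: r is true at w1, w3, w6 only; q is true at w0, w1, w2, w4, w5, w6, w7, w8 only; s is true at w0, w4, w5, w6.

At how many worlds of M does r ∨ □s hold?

Let φ = r ∨ □s. Evaluate φ at each world:
  w0 (successors {w0, w1, w2, w3, w4, w5, w6, w7}): φ is false.
  w1 (successors {w1, w2, w3, w4, w5, w6, w8}): φ is true.
  w2 (successors {w1, w2, w3, w6, w7, w8}): φ is false.
  w3 (successors {w3, w7}): φ is true.
  w4 (successors {w0, w2, w3, w4, w5, w6, w7, w8}): φ is false.
  w5 (successors {w0, w3, w5, w7}): φ is false.
  w6 (successors {w0, w1, w3, w4, w5, w6, w7, w8}): φ is true.
  w7 (successors {w1, w2, w5, w7}): φ is false.
  w8 (successors {w1, w2, w3, w4, w6, w7, w8}): φ is false.
For instance, at w5:
  At w5: r is false, □s is false, so r ∨ □s is false.
    At w5: □s requires s at every successor {w0, w3, w5, w7}.
      s fails at w3, so □s is false at w5.
Satisfying worlds: {w1, w3, w6}

3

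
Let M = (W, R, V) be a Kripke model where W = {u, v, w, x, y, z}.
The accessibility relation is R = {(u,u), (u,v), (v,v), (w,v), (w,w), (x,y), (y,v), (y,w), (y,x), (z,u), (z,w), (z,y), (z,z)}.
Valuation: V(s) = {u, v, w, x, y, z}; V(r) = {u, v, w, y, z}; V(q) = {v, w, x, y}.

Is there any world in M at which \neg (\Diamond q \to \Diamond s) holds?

No

Recall that \Diamond ψ holds at a world iff ψ holds at some accessible world.
Let φ = \neg (\Diamond q \to \Diamond s). Evaluate φ at each world:
  u (successors {u, v}): φ is false.
  v (successors {v}): φ is false.
  w (successors {v, w}): φ is false.
  x (successors {y}): φ is false.
  y (successors {v, w, x}): φ is false.
  z (successors {u, w, y, z}): φ is false.
For instance, at u:
  At u: \Diamond q \to \Diamond s is true, so \neg (\Diamond q \to \Diamond s) is false.
    At u: \Diamond q is true, \Diamond s is true, so \Diamond q \to \Diamond s is true.
      At u: \Diamond q requires q at some successor in {u, v}.
        q holds at v, so \Diamond q is true at u.
      At u: \Diamond s requires s at some successor in {u, v}.
        s holds at u, so \Diamond s is true at u.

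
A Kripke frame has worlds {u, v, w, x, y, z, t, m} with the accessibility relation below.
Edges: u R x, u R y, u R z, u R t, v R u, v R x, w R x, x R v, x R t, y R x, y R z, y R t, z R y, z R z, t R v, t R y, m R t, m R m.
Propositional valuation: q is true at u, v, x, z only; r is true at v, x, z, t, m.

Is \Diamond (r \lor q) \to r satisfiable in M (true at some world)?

Recall that \Diamond ψ holds at a world iff ψ holds at some accessible world.
Let φ = \Diamond (r \lor q) \to r. Evaluate φ at each world:
  u (successors {x, y, z, t}): φ is false.
  v (successors {u, x}): φ is true.
  w (successors {x}): φ is false.
  x (successors {v, t}): φ is true.
  y (successors {x, z, t}): φ is false.
  z (successors {y, z}): φ is true.
  t (successors {v, y}): φ is true.
  m (successors {t, m}): φ is true.
Detail at v (witness):
  At v: \Diamond (r \lor q) is true, r is true, so \Diamond (r \lor q) \to r is true.
    At v: \Diamond (r \lor q) requires r \lor q at some successor in {u, x}.
      r \lor q holds at u, so \Diamond (r \lor q) is true at v.

Yes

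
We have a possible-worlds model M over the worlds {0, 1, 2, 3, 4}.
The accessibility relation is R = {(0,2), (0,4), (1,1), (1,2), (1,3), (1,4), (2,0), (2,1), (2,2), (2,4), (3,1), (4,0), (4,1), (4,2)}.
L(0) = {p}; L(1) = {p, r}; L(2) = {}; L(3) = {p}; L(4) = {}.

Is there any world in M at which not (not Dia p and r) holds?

Let φ = not (not Dia p and r). Evaluate φ at each world:
  0 (successors {2, 4}): φ is true.
  1 (successors {1, 2, 3, 4}): φ is true.
  2 (successors {0, 1, 2, 4}): φ is true.
  3 (successors {1}): φ is true.
  4 (successors {0, 1, 2}): φ is true.
Detail at 0 (witness):
  At 0: not Dia p and r is false, so not (not Dia p and r) is true.
    At 0: not Dia p is true, r is false, so not Dia p and r is false.
      At 0: Dia p is false, so not Dia p is true.

Yes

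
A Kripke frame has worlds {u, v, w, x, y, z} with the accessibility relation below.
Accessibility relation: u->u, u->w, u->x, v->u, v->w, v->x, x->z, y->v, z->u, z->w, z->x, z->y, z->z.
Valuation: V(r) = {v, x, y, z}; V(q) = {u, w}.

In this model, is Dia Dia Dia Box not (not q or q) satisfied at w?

Recall that Box ψ holds at a world iff ψ holds at every accessible world, and Dia ψ holds iff ψ holds at some accessible world.
At w: no accessible worlds, so Dia Dia Dia Box not (not q or q) is false.

No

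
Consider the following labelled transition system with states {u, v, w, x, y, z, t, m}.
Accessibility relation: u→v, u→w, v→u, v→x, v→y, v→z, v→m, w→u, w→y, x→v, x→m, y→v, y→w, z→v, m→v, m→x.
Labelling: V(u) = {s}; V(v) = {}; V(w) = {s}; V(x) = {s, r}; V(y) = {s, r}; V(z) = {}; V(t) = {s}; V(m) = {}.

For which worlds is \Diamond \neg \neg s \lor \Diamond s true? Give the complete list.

u, v, w, y, m

Let φ = \Diamond \neg \neg s \lor \Diamond s. Evaluate φ at each world:
  u (successors {v, w}): φ is true.
  v (successors {u, x, y, z, m}): φ is true.
  w (successors {u, y}): φ is true.
  x (successors {v, m}): φ is false.
  y (successors {v, w}): φ is true.
  z (successors {v}): φ is false.
  t (successors ∅): φ is false.
  m (successors {v, x}): φ is true.
For instance, at x:
  At x: \Diamond \neg \neg s is false, \Diamond s is false, so \Diamond \neg \neg s \lor \Diamond s is false.
    At x: \Diamond \neg \neg s requires \neg \neg s at some successor in {v, m}.
      At v: \neg \neg s is false.
      At m: \neg \neg s is false.
    So \Diamond \neg \neg s is false at x.
    At x: \Diamond s requires s at some successor in {v, m}.
      At v: s is false.
      At m: s is false.
    So \Diamond s is false at x.
Satisfying worlds: {u, v, w, y, m}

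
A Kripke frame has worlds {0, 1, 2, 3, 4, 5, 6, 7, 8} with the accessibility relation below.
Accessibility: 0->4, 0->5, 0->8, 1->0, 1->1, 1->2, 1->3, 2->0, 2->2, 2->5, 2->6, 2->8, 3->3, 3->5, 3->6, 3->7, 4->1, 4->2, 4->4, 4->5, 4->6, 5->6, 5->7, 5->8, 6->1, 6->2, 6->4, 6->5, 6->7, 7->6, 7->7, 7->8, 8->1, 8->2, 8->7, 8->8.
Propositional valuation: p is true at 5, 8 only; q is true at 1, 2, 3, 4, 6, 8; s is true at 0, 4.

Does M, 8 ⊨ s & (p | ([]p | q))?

No

At 8: s is false, p | ([]p | q) is true, so s & (p | ([]p | q)) is false.
  At 8: p is true, []p | q is true, so p | ([]p | q) is true.
    At 8: []p is false, q is true, so []p | q is true.
      At 8: []p requires p at every successor {1, 2, 7, 8}.
        p fails at 1, so []p is false at 8.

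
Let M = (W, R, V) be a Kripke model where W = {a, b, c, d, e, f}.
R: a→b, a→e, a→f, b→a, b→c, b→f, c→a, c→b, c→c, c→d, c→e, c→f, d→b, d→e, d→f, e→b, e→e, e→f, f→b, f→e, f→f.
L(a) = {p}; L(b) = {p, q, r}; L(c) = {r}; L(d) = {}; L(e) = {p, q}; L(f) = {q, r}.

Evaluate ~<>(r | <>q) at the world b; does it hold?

No

At b: <>(r | <>q) is true, so ~<>(r | <>q) is false.
  At b: <>(r | <>q) requires r | <>q at some successor in {a, c, f}.
    r | <>q holds at a, so <>(r | <>q) is true at b.
      At a: r is false, <>q is true, so r | <>q is true.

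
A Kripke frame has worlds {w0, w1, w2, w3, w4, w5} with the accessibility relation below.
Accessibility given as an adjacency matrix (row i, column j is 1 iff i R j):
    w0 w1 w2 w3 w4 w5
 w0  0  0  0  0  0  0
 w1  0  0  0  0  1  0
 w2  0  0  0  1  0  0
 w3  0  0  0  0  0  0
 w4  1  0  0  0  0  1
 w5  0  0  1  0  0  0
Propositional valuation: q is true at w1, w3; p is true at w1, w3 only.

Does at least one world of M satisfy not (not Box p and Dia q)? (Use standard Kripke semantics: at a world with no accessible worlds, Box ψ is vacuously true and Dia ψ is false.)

Let φ = not (not Box p and Dia q). Evaluate φ at each world:
  w0 (successors ∅): φ is true.
  w1 (successors {w4}): φ is true.
  w2 (successors {w3}): φ is true.
  w3 (successors ∅): φ is true.
  w4 (successors {w0, w5}): φ is true.
  w5 (successors {w2}): φ is true.
Detail at w0 (witness):
  At w0: not Box p and Dia q is false, so not (not Box p and Dia q) is true.
    At w0: not Box p is false, Dia q is false, so not Box p and Dia q is false.
      At w0: Box p is true, so not Box p is false.
      At w0: no accessible worlds, so Dia q is false.

Yes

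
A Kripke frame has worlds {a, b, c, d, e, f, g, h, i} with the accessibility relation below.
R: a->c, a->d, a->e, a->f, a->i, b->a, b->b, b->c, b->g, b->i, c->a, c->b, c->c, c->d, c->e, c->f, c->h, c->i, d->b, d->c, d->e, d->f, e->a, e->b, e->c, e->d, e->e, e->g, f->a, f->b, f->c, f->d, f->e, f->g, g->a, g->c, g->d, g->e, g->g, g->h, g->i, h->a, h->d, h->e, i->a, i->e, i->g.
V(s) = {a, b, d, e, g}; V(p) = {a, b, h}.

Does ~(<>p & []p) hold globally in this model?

Yes

Let φ = ~(<>p & []p). Evaluate φ at each world:
  a (successors {c, d, e, f, i}): φ is true.
  b (successors {a, b, c, g, i}): φ is true.
  c (successors {a, b, c, d, e, f, h, i}): φ is true.
  d (successors {b, c, e, f}): φ is true.
  e (successors {a, b, c, d, e, g}): φ is true.
  f (successors {a, b, c, d, e, g}): φ is true.
  g (successors {a, c, d, e, g, h, i}): φ is true.
  h (successors {a, d, e}): φ is true.
  i (successors {a, e, g}): φ is true.
For instance, at c:
  At c: <>p & []p is false, so ~(<>p & []p) is true.
    At c: <>p is true, []p is false, so <>p & []p is false.
      At c: <>p requires p at some successor in {a, b, c, d, e, f, h, i}.
        p holds at a, so <>p is true at c.
      At c: []p requires p at every successor {a, b, c, d, e, f, h, i}.
        p fails at c, so []p is false at c.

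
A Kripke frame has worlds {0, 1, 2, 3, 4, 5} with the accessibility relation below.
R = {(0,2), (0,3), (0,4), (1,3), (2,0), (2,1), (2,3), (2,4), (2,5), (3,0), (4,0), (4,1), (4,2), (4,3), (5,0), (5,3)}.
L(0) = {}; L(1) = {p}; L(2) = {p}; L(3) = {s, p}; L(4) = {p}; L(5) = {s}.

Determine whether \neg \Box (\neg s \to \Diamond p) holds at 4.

No

Recall that \Box ψ holds at a world iff ψ holds at every accessible world, and \Diamond ψ holds iff ψ holds at some accessible world.
At 4: \Box (\neg s \to \Diamond p) is true, so \neg \Box (\neg s \to \Diamond p) is false.
  At 4: \Box (\neg s \to \Diamond p) requires \neg s \to \Diamond p at every successor {0, 1, 2, 3}.
    At 0: \neg s \to \Diamond p is true.
    At 1: \neg s \to \Diamond p is true.
    At 2: \neg s \to \Diamond p is true.
    At 3: \neg s \to \Diamond p is true.
  So \Box (\neg s \to \Diamond p) is true at 4.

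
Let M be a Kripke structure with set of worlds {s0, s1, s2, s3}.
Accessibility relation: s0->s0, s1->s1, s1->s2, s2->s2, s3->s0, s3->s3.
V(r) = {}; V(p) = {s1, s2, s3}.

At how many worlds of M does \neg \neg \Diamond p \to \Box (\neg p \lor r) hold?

1

Let φ = \neg \neg \Diamond p \to \Box (\neg p \lor r). Evaluate φ at each world:
  s0 (successors {s0}): φ is true.
  s1 (successors {s1, s2}): φ is false.
  s2 (successors {s2}): φ is false.
  s3 (successors {s0, s3}): φ is false.
For instance, at s1:
  At s1: \neg \neg \Diamond p is true, \Box (\neg p \lor r) is false, so \neg \neg \Diamond p \to \Box (\neg p \lor r) is false.
    At s1: \neg \Diamond p is false, so \neg \neg \Diamond p is true.
      At s1: \Diamond p is true, so \neg \Diamond p is false.
    At s1: \Box (\neg p \lor r) requires \neg p \lor r at every successor {s1, s2}.
      \neg p \lor r fails at s1, so \Box (\neg p \lor r) is false at s1.
Satisfying worlds: {s0}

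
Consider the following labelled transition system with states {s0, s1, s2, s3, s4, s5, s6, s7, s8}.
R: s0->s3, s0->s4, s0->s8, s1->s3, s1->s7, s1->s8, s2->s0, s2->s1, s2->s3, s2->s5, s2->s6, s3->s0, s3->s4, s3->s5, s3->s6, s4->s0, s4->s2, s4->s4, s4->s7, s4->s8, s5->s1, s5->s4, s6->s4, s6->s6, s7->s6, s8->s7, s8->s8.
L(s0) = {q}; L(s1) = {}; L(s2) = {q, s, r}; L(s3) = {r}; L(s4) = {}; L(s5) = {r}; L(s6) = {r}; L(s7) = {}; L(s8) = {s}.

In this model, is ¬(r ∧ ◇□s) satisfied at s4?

At s4: r ∧ ◇□s is false, so ¬(r ∧ ◇□s) is true.
  At s4: r is false, ◇□s is false, so r ∧ ◇□s is false.
    At s4: ◇□s requires □s at some successor in {s0, s2, s4, s7, s8}.
      At s0: □s is false.
      At s2: □s is false.
      At s4: □s is false.
      At s7: □s is false.
      At s8: □s is false.
    So ◇□s is false at s4.

Yes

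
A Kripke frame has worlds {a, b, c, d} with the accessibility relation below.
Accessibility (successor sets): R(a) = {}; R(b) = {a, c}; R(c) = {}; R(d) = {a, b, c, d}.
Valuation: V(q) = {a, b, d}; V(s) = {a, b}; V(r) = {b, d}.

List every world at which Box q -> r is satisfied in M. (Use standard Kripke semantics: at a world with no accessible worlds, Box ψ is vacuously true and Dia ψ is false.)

b, d

Let φ = Box q -> r. Evaluate φ at each world:
  a (successors ∅): φ is false.
  b (successors {a, c}): φ is true.
  c (successors ∅): φ is false.
  d (successors {a, b, c, d}): φ is true.
For instance, at d:
  At d: Box q is false, r is true, so Box q -> r is true.
    At d: Box q requires q at every successor {a, b, c, d}.
      q fails at c, so Box q is false at d.
Satisfying worlds: {b, d}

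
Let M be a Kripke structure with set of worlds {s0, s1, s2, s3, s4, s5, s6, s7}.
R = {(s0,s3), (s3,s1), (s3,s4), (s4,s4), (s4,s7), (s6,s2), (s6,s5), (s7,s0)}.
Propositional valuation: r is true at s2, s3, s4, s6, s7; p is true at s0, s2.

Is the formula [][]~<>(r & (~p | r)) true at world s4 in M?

No

Recall that []ψ holds at a world iff ψ holds at every accessible world, and <>ψ holds iff ψ holds at some accessible world.
At s4: [][]~<>(r & (~p | r)) requires []~<>(r & (~p | r)) at every successor {s4, s7}.
  []~<>(r & (~p | r)) fails at s4, so [][]~<>(r & (~p | r)) is false at s4.
    At s4: []~<>(r & (~p | r)) requires ~<>(r & (~p | r)) at every successor {s4, s7}.
      ~<>(r & (~p | r)) fails at s4, so []~<>(r & (~p | r)) is false at s4.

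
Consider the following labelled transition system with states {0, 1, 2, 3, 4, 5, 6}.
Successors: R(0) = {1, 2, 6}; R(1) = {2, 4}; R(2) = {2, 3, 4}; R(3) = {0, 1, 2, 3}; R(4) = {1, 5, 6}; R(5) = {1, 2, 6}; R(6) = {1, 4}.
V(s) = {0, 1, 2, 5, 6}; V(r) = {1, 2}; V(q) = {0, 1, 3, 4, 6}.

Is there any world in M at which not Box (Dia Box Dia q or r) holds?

Let φ = not Box (Dia Box Dia q or r). Evaluate φ at each world:
  0 (successors {1, 2, 6}): φ is false.
  1 (successors {2, 4}): φ is false.
  2 (successors {2, 3, 4}): φ is false.
  3 (successors {0, 1, 2, 3}): φ is false.
  4 (successors {1, 5, 6}): φ is false.
  5 (successors {1, 2, 6}): φ is false.
  6 (successors {1, 4}): φ is false.
For instance, at 3:
  At 3: Box (Dia Box Dia q or r) is true, so not Box (Dia Box Dia q or r) is false.
    At 3: Box (Dia Box Dia q or r) requires Dia Box Dia q or r at every successor {0, 1, 2, 3}.
      At 0: Dia Box Dia q or r is true.
      At 1: Dia Box Dia q or r is true.
      At 2: Dia Box Dia q or r is true.
      At 3: Dia Box Dia q or r is true.
    So Box (Dia Box Dia q or r) is true at 3.

No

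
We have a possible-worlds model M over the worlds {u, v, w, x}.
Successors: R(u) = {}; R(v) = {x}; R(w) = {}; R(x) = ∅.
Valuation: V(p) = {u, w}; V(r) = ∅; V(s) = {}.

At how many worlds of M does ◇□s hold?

1

Recall that □ψ holds at a world iff ψ holds at every accessible world, and ◇ψ holds iff ψ holds at some accessible world.
Let φ = ◇□s. Evaluate φ at each world:
  u (successors ∅): φ is false.
  v (successors {x}): φ is true.
  w (successors ∅): φ is false.
  x (successors ∅): φ is false.
For instance, at v:
  At v: ◇□s requires □s at some successor in {x}.
    □s holds at x, so ◇□s is true at v.
      At x: no accessible worlds, so □s holds vacuously.
Satisfying worlds: {v}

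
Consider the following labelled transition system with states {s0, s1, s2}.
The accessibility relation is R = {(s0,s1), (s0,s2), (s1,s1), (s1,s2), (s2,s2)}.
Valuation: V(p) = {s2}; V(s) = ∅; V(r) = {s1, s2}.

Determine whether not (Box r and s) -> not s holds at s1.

Yes

At s1: not (Box r and s) is true, not s is true, so not (Box r and s) -> not s is true.
  At s1: Box r and s is false, so not (Box r and s) is true.
    At s1: Box r is true, s is false, so Box r and s is false.
      At s1: Box r requires r at every successor {s1, s2}.
        At s1: r is true.
        At s2: r is true.
      So Box r is true at s1.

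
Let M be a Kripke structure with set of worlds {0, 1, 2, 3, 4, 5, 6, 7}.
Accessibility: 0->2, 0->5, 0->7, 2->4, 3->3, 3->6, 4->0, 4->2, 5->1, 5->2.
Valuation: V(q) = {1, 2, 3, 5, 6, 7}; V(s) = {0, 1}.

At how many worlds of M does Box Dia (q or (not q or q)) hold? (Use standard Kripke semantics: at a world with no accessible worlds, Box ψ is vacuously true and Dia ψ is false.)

5

Let φ = Box Dia (q or (not q or q)). Evaluate φ at each world:
  0 (successors {2, 5, 7}): φ is false.
  1 (successors ∅): φ is true.
  2 (successors {4}): φ is true.
  3 (successors {3, 6}): φ is false.
  4 (successors {0, 2}): φ is true.
  5 (successors {1, 2}): φ is false.
  6 (successors ∅): φ is true.
  7 (successors ∅): φ is true.
For instance, at 0:
  At 0: Box Dia (q or (not q or q)) requires Dia (q or (not q or q)) at every successor {2, 5, 7}.
    Dia (q or (not q or q)) fails at 7, so Box Dia (q or (not q or q)) is false at 0.
      At 7: no accessible worlds, so Dia (q or (not q or q)) is false.
Satisfying worlds: {1, 2, 4, 6, 7}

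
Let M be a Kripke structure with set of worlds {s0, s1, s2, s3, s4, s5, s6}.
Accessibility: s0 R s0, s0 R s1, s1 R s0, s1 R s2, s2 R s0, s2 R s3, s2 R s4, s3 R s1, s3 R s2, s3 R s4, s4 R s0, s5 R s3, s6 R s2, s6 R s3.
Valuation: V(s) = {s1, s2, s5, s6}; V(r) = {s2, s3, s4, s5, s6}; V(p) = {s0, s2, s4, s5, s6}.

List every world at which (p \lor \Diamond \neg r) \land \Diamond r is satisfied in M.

Let φ = (p \lor \Diamond \neg r) \land \Diamond r. Evaluate φ at each world:
  s0 (successors {s0, s1}): φ is false.
  s1 (successors {s0, s2}): φ is true.
  s2 (successors {s0, s3, s4}): φ is true.
  s3 (successors {s1, s2, s4}): φ is true.
  s4 (successors {s0}): φ is false.
  s5 (successors {s3}): φ is true.
  s6 (successors {s2, s3}): φ is true.
For instance, at s6:
  At s6: p \lor \Diamond \neg r is true, \Diamond r is true, so (p \lor \Diamond \neg r) \land \Diamond r is true.
    At s6: p is true, \Diamond \neg r is false, so p \lor \Diamond \neg r is true.
      At s6: \Diamond \neg r requires \neg r at some successor in {s2, s3}.
        At s2: \neg r is false.
        At s3: \neg r is false.
      So \Diamond \neg r is false at s6.
    At s6: \Diamond r requires r at some successor in {s2, s3}.
      r holds at s2, so \Diamond r is true at s6.
Satisfying worlds: {s1, s2, s3, s5, s6}

s1, s2, s3, s5, s6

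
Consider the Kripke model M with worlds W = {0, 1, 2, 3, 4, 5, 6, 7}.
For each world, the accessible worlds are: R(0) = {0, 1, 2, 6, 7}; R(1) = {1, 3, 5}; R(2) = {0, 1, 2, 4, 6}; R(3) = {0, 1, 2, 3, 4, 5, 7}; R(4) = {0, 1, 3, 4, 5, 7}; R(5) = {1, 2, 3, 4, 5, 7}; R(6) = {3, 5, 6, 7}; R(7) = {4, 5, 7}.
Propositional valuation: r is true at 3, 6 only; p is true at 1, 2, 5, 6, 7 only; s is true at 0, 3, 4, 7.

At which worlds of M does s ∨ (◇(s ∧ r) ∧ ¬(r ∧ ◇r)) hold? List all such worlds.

Let φ = s ∨ (◇(s ∧ r) ∧ ¬(r ∧ ◇r)). Evaluate φ at each world:
  0 (successors {0, 1, 2, 6, 7}): φ is true.
  1 (successors {1, 3, 5}): φ is true.
  2 (successors {0, 1, 2, 4, 6}): φ is false.
  3 (successors {0, 1, 2, 3, 4, 5, 7}): φ is true.
  4 (successors {0, 1, 3, 4, 5, 7}): φ is true.
  5 (successors {1, 2, 3, 4, 5, 7}): φ is true.
  6 (successors {3, 5, 6, 7}): φ is false.
  7 (successors {4, 5, 7}): φ is true.
For instance, at 1:
  At 1: s is false, ◇(s ∧ r) ∧ ¬(r ∧ ◇r) is true, so s ∨ (◇(s ∧ r) ∧ ¬(r ∧ ◇r)) is true.
    At 1: ◇(s ∧ r) is true, ¬(r ∧ ◇r) is true, so ◇(s ∧ r) ∧ ¬(r ∧ ◇r) is true.
      At 1: ◇(s ∧ r) requires s ∧ r at some successor in {1, 3, 5}.
        s ∧ r holds at 3, so ◇(s ∧ r) is true at 1.
      At 1: r ∧ ◇r is false, so ¬(r ∧ ◇r) is true.
Satisfying worlds: {0, 1, 3, 4, 5, 7}

0, 1, 3, 4, 5, 7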